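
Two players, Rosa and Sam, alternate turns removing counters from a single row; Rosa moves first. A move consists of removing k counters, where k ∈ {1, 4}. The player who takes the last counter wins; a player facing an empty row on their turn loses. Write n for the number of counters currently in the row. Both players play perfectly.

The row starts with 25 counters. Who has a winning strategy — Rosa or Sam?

Use the standard recursion: the mover loses at a terminal position; elsewhere, the mover wins exactly when some move hands the opponent an L position.
n=0: no move → L
n=1: reaches L-position 0 → W
n=2: only reaches 1(W), which is W → L
n=3: reaches L-position 2 → W
n=4: reaches L-position 0 → W
n=5: only reaches 4(W), 1(W), all W → L
n=6: reaches L-position 5 → W
n=7: only reaches 6(W), 3(W), all W → L
n=8: reaches L-position 7 → W
n=9: reaches L-position 5 → W
n=10: only reaches 9(W), 6(W), all W → L
n=11: reaches L-position 10 → W
n=12: only reaches 11(W), 8(W), all W → L
n=13: reaches L-position 12 → W
n=14: reaches L-position 10 → W
n=15: only reaches 14(W), 11(W), all W → L
n=16: reaches L-position 15 → W
n=17: only reaches 16(W), 13(W), all W → L
n=18: reaches L-position 17 → W
n=19: reaches L-position 15 → W
n=20: only reaches 19(W), 16(W), all W → L
n=21: reaches L-position 20 → W
n=22: only reaches 21(W), 18(W), all W → L
n=23: reaches L-position 22 → W
n=24: reaches L-position 20 → W
n=25: only reaches 24(W), 21(W), all W → L
Every move from 25 reaches a W position, so the mover loses.

Sam wins.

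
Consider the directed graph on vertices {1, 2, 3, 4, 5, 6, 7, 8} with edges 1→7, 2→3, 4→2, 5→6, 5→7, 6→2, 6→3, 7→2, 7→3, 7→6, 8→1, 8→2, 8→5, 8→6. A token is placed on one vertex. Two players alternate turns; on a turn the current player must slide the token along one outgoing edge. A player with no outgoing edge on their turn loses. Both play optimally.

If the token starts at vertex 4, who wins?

The second player wins.

Build the W/L table. Terminal = L. A non-terminal position is W if it has a move to some L; otherwise it is L.
Every edge goes from a vertex to one that appears earlier in the order 3, 2, 6, 7, 1, 4, 5, 8, so processing vertices in that order labels each vertex after all of its successors.
3: no outgoing edge → L
2: reaches L-position 3 → W
6: reaches L-position 3 → W
7: reaches L-position 3 → W
1: only reaches 7(W), which is W → L
4: only reaches 2(W), which is W → L
5: only reaches 7(W), 6(W), all W → L
8: reaches L-position 5 → W
The starting position 4 is L: whatever the player to move does, the opponent receives a W position.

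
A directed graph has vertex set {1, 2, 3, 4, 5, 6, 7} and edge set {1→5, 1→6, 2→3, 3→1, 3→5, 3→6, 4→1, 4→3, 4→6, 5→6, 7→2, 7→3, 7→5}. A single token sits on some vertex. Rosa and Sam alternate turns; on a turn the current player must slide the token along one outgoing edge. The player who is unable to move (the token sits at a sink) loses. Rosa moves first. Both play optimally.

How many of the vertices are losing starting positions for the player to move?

2

Label each position W (a win for the player to move) or L (a loss). A position with no legal move is L; any other position is W exactly when some move reaches an L, and L when every move reaches a W.
Every edge goes from a vertex to one that appears earlier in the order 6, 5, 1, 3, 2, 7, 4, so processing vertices in that order labels each vertex after all of its successors.
6: no outgoing edge → L
5: W (go to 6, an L position)
1: W (go to 6, an L position)
3: W (go to 6, an L position)
2: L (sole option 3(W) is W)
7: W (go to 2, an L position)
4: W (go to 6, an L position)
The L vertices are 2, 6; that is 2 in all.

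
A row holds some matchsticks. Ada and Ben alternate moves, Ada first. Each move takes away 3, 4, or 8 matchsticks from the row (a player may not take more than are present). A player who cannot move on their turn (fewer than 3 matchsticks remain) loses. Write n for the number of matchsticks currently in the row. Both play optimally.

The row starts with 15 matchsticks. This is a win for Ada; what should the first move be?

Build the W/L table. Terminal = L. A non-terminal position is W if it has a move to some L; otherwise it is L.
n=0: no move → L
n=1: no move → L
n=2: no move → L
n=3: can move to 0, which is L ⇒ W
n=4: can move to 1, which is L ⇒ W
n=5: can move to 2, which is L ⇒ W
n=6: can move to 2, which is L ⇒ W
n=7: moves to 4(W), 3(W); every one is W ⇒ L
n=8: can move to 0, which is L ⇒ W
n=9: can move to 1, which is L ⇒ W
n=10: can move to 7, which is L ⇒ W
n=11: can move to 7, which is L ⇒ W
n=12: moves to 9(W), 8(W), 4(W); every one is W ⇒ L
n=13: moves to 10(W), 9(W), 5(W); every one is W ⇒ L
n=14: moves to 11(W), 10(W), 6(W); every one is W ⇒ L
n=15: can move to 12, which is L ⇒ W
From 15, the L positions reachable in one move are: 12, 7. Any move reaching one of these is winning.

Remove 3, leaving 12.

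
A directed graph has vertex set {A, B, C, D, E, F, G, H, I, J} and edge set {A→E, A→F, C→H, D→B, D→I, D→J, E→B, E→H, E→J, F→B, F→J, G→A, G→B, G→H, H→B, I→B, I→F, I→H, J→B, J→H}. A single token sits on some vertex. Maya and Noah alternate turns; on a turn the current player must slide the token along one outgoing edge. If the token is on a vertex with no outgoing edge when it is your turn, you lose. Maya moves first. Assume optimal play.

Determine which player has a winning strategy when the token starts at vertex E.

Maya wins.

Use the standard recursion: the mover loses at a terminal position; elsewhere, the mover wins exactly when some move hands the opponent an L position.
Every edge goes from a vertex to one that appears earlier in the order B, H, J, E, F, I, A, G, D, C, so processing vertices in that order labels each vertex after all of its successors.
B: no outgoing edge → L
H: can move to B, which is L ⇒ W
J: can move to B, which is L ⇒ W
E: can move to B, which is L ⇒ W
F: can move to B, which is L ⇒ W
I: can move to B, which is L ⇒ W
A: moves to F(W), E(W); every one is W ⇒ L
G: can move to A, which is L ⇒ W
D: can move to B, which is L ⇒ W
C: the only move is to H(W), a W ⇒ L
The starting position E is W: Maya should move to B, handing over an L position.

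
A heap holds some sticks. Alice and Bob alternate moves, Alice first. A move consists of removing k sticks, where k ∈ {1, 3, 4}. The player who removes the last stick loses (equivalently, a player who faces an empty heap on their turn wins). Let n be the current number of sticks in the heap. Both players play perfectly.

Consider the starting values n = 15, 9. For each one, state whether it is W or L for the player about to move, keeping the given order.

Classify positions by backward induction: terminal positions (no move available) are W. From any other position, the mover wins iff some move reaches an L.
n=0: no move; the opponent has just taken the last stick and therefore loses → W
n=1: only reaches 0(W), which is W → L
n=2: reaches L-position 1 → W
n=3: only reaches 2(W), 0(W), all W → L
n=4: reaches L-position 3 → W
n=5: reaches L-position 1 → W
n=6: reaches L-position 3 → W
n=7: reaches L-position 3 → W
n=8: only reaches 7(W), 5(W), 4(W), all W → L
n=9: reaches L-position 8 → W
n=10: only reaches 9(W), 7(W), 6(W), all W → L
n=11: reaches L-position 10 → W
n=12: reaches L-position 8 → W
n=13: reaches L-position 10 → W
n=14: reaches L-position 10 → W
n=15: only reaches 14(W), 12(W), 11(W), all W → L

15: L, 9: W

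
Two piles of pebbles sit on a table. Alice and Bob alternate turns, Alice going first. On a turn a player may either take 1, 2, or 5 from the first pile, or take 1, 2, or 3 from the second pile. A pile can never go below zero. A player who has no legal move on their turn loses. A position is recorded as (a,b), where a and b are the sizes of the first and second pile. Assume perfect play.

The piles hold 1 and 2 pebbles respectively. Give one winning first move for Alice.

Move to (1,1).

Work bottom-up. With no move the player to move loses. Otherwise the position is W if at least one move leads to an L position for the opponent, and L if every move leads to a W.
No move ever increases a pile, so every position that can arise here has a ≤ 1 and b ≤ 2; it is enough to label the cells with 0 ≤ a ≤ 1 and 0 ≤ b ≤ 2.
Every move lowers a or b (never raises either), so fill the grid row by row in increasing a, and left to right within a row: each cell's successors are then already labelled.
      b=0  b=1  b=2
a=0:    L    W    W
a=1:    W    L    W
Cells with no legal move (terminal, hence L): (0,0).
The remaining L cells, each justified by listing all of its moves:
(1,1): →(0,1)(W), (1,0)(W) — all W, so L
Every other cell has at least one move into one of the L cells above, so it is W.
From (1,2), the L positions reachable in one move are: (1,1).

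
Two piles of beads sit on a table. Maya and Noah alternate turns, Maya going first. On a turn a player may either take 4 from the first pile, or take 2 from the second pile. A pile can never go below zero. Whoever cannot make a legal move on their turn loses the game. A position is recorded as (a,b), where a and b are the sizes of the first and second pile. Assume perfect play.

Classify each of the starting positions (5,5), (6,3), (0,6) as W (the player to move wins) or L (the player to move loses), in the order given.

(5,5): W, (6,3): L, (0,6): W

Work bottom-up. With no move the player to move loses. Otherwise the position is W if at least one move leads to an L position for the opponent, and L if every move leads to a W.
No move ever increases a pile, so every position that can arise here has a ≤ 6 and b ≤ 6; it is enough to label the cells with 0 ≤ a ≤ 6 and 0 ≤ b ≤ 6.
Every move lowers a or b (never raises either), so fill the grid row by row in increasing a, and left to right within a row: each cell's successors are then already labelled.
      b=0  b=1  b=2  b=3  b=4  b=5  b=6
a=0:    L    L    W    W    L    L    W
a=1:    L    L    W    W    L    L    W
a=2:    L    L    W    W    L    L    W
a=3:    L    L    W    W    L    L    W
a=4:    W    W    L    L    W    W    L
a=5:    W    W    L    L    W    W    L
a=6:    W    W    L    L    W    W    L
Cells with no legal move (terminal, hence L): (0,0), (0,1), (1,0), (1,1), (2,0), (2,1), (3,0), (3,1).
The remaining L cells, each justified by listing all of its moves:
(0,4): the only move is to (0,2)(W), a W ⇒ L
(0,5): the only move is to (0,3)(W), a W ⇒ L
(1,4): the only move is to (1,2)(W), a W ⇒ L
(1,5): the only move is to (1,3)(W), a W ⇒ L
(2,4): the only move is to (2,2)(W), a W ⇒ L
(2,5): the only move is to (2,3)(W), a W ⇒ L
(3,4): the only move is to (3,2)(W), a W ⇒ L
(3,5): the only move is to (3,3)(W), a W ⇒ L
(4,2): moves to (0,2)(W), (4,0)(W); every one is W ⇒ L
(4,3): moves to (0,3)(W), (4,1)(W); every one is W ⇒ L
(4,6): moves to (0,6)(W), (4,4)(W); every one is W ⇒ L
(5,2): moves to (1,2)(W), (5,0)(W); every one is W ⇒ L
(5,3): moves to (1,3)(W), (5,1)(W); every one is W ⇒ L
(5,6): moves to (1,6)(W), (5,4)(W); every one is W ⇒ L
(6,2): moves to (2,2)(W), (6,0)(W); every one is W ⇒ L
(6,3): moves to (2,3)(W), (6,1)(W); every one is W ⇒ L
(6,6): moves to (2,6)(W), (6,4)(W); every one is W ⇒ L
Every other cell has at least one move into one of the L cells above, so it is W.
(5,5): the move to (1,5) reaches an L cell, so W
(6,3): one of the L cells justified above, so L
(0,6): the move to (0,4) reaches an L cell, so W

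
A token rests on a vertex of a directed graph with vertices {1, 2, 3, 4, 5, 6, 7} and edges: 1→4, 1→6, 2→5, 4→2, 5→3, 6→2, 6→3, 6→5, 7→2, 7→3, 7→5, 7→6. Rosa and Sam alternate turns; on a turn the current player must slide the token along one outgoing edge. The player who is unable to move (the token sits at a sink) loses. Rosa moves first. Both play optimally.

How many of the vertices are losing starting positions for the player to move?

Work bottom-up. With no move the player to move loses. Otherwise the position is W if at least one move leads to an L position for the opponent, and L if every move leads to a W.
Every edge goes from a vertex to one that appears earlier in the order 3, 5, 2, 6, 4, 7, 1, so processing vertices in that order labels each vertex after all of its successors.
3: no outgoing edge → L
5: can move to 3, which is L ⇒ W
2: the only move is to 5(W), a W ⇒ L
6: can move to 2, which is L ⇒ W
4: can move to 2, which is L ⇒ W
7: can move to 2, which is L ⇒ W
1: moves to 4(W), 6(W); every one is W ⇒ L
The L vertices are 1, 2, 3; that is 3 in all.

3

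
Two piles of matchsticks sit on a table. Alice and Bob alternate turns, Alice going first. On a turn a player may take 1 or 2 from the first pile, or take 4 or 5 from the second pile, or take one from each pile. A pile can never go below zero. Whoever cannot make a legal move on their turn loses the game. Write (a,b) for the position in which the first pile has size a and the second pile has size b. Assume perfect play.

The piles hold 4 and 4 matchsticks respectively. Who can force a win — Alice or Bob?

Classify positions by backward induction: terminal positions (no move available) are L. From any other position, the mover wins iff some move reaches an L.
No move ever increases a pile, so every position that can arise here has a ≤ 4 and b ≤ 4; it is enough to label the cells with 0 ≤ a ≤ 4 and 0 ≤ b ≤ 4.
Every move lowers a or b (never raises either), so fill the grid row by row in increasing a, and left to right within a row: each cell's successors are then already labelled.
      b=0  b=1  b=2  b=3  b=4
a=0:    L    L    L    L    W
a=1:    W    W    W    W    W
a=2:    W    W    W    W    L
a=3:    L    L    L    L    W
a=4:    W    W    W    W    W
Cells with no legal move (terminal, hence L): (0,0), (0,1), (0,2), (0,3).
The remaining L cells, each justified by listing all of its moves:
(2,4): →(1,4)(W), (0,4)(W), (2,0)(W), (1,3)(W) — all W, so L
(3,0): →(2,0)(W), (1,0)(W) — all W, so L
(3,1): →(2,1)(W), (1,1)(W), (2,0)(W) — all W, so L
(3,2): →(2,2)(W), (1,2)(W), (2,1)(W) — all W, so L
(3,3): →(2,3)(W), (1,3)(W), (2,2)(W) — all W, so L
Every other cell has at least one move into one of the L cells above, so it is W.
From (4,4) Alice can move to (2,4), reaching an L position.

Alice wins.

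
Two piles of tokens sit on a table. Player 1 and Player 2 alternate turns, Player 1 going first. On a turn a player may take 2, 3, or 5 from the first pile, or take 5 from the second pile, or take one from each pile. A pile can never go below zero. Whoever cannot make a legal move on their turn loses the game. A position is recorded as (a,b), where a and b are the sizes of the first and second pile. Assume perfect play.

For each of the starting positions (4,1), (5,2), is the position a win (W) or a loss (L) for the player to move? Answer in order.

(4,1): L, (5,2): W

Use the standard recursion: the mover loses at a terminal position; elsewhere, the mover wins exactly when some move hands the opponent an L position.
No move ever increases a pile, so every position that can arise here has a ≤ 5 and b ≤ 2; it is enough to label the cells with 0 ≤ a ≤ 5 and 0 ≤ b ≤ 2.
Every move lowers a or b (never raises either), so fill the grid row by row in increasing a, and left to right within a row: each cell's successors are then already labelled.
      b=0  b=1  b=2
a=0:    L    L    L
a=1:    L    W    W
a=2:    W    W    W
a=3:    W    W    W
a=4:    W    L    L
a=5:    W    W    W
Cells with no legal move (terminal, hence L): (0,0), (0,1), (0,2), (1,0).
The remaining L cells, each justified by listing all of its moves:
(4,1): →(2,1)(W), (1,1)(W), (3,0)(W) — all W, so L
(4,2): →(2,2)(W), (1,2)(W), (3,1)(W) — all W, so L
Every other cell has at least one move into one of the L cells above, so it is W.
(4,1): one of the L cells justified above, so L
(5,2): the move to (0,2) reaches an L cell, so W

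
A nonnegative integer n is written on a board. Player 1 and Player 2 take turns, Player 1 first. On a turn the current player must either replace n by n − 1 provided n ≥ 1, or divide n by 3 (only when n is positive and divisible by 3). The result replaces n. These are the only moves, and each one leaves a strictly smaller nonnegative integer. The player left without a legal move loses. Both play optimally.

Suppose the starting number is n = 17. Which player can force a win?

Player 2 wins.

Classify positions by backward induction: terminal positions (no move available) are L. From any other position, the mover wins iff some move reaches an L.
n=0: no move → L
n=1: can move to 0, which is L ⇒ W
n=2: the only move is to 1(W), a W ⇒ L
n=3: can move to 2, which is L ⇒ W
n=4: the only move is to 3(W), a W ⇒ L
n=5: can move to 4, which is L ⇒ W
n=6: can move to 2, which is L ⇒ W
n=7: the only move is to 6(W), a W ⇒ L
n=8: can move to 7, which is L ⇒ W
n=9: moves to 3(W), 8(W); every one is W ⇒ L
n=10: can move to 9, which is L ⇒ W
n=11: the only move is to 10(W), a W ⇒ L
n=12: can move to 4, which is L ⇒ W
n=13: the only move is to 12(W), a W ⇒ L
n=14: can move to 13, which is L ⇒ W
n=15: moves to 5(W), 14(W); every one is W ⇒ L
n=16: can move to 15, which is L ⇒ W
n=17: the only move is to 16(W), a W ⇒ L
The starting position 17 is L: whatever Player 1 does, the opponent receives a W position.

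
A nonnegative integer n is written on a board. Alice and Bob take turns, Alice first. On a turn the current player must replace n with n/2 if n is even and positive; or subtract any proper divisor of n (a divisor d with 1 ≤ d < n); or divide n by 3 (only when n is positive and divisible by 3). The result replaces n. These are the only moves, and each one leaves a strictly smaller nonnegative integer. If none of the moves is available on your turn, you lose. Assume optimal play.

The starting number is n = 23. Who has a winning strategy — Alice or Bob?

Positions with no move are L. A position that does have a move is losing for the player to move precisely when every available move leads to a winning position for the opponent. Fill in the labels:
n=0: no move → L
n=1: no move → L
n=2: W (go to 1, an L position)
n=3: W (go to 1, an L position)
n=4: L (options 2(W), 3(W) are all W)
n=5: W (go to 4, an L position)
n=6: W (go to 4, an L position)
n=7: L (sole option 6(W) is W)
n=8: W (go to 4, an L position)
n=9: L (options 3(W), 6(W), 8(W) are all W)
n=10: W (go to 9, an L position)
n=11: L (sole option 10(W) is W)
n=12: W (go to 4, an L position)
n=13: L (sole option 12(W) is W)
n=14: W (go to 7, an L position)
n=15: L (options 5(W), 10(W), 12(W), 14(W) are all W)
n=16: W (go to 15, an L position)
n=17: L (sole option 16(W) is W)
n=18: W (go to 9, an L position)
n=19: L (sole option 18(W) is W)
n=20: W (go to 15, an L position)
n=21: W (go to 7, an L position)
n=22: W (go to 11, an L position)
n=23: L (sole option 22(W) is W)
The starting position 23 is L: whatever Alice does, the opponent receives a W position.

Bob wins.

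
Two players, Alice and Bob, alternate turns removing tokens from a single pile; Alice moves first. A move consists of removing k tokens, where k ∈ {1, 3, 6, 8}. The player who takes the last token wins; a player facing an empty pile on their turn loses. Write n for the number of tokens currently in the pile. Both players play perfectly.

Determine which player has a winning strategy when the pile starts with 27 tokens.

Classify positions by backward induction: terminal positions (no move available) are L. From any other position, the mover wins iff some move reaches an L.
n=0: no move → L
n=1: can move to 0, which is L ⇒ W
n=2: the only move is to 1(W), a W ⇒ L
n=3: can move to 2, which is L ⇒ W
n=4: moves to 3(W), 1(W); every one is W ⇒ L
n=5: can move to 4, which is L ⇒ W
n=6: can move to 0, which is L ⇒ W
n=7: can move to 4, which is L ⇒ W
n=8: can move to 2, which is L ⇒ W
n=9: moves to 8(W), 6(W), 3(W), 1(W); every one is W ⇒ L
n=10: can move to 9, which is L ⇒ W
n=11: moves to 10(W), 8(W), 5(W), 3(W); every one is W ⇒ L
n=12: can move to 11, which is L ⇒ W
n=13: moves to 12(W), 10(W), 7(W), 5(W); every one is W ⇒ L
n=14: can move to 13, which is L ⇒ W
n=15: can move to 9, which is L ⇒ W
n=16: can move to 13, which is L ⇒ W
n=17: can move to 11, which is L ⇒ W
n=18: moves to 17(W), 15(W), 12(W), 10(W); every one is W ⇒ L
n=19: can move to 18, which is L ⇒ W
n=20: moves to 19(W), 17(W), 14(W), 12(W); every one is W ⇒ L
n=21: can move to 20, which is L ⇒ W
n=22: moves to 21(W), 19(W), 16(W), 14(W); every one is W ⇒ L
n=23: can move to 22, which is L ⇒ W
n=24: can move to 18, which is L ⇒ W
n=25: can move to 22, which is L ⇒ W
n=26: can move to 20, which is L ⇒ W
n=27: moves to 26(W), 24(W), 21(W), 19(W); every one is W ⇒ L
Every move from 27 reaches a W position, so the mover loses.

Bob wins.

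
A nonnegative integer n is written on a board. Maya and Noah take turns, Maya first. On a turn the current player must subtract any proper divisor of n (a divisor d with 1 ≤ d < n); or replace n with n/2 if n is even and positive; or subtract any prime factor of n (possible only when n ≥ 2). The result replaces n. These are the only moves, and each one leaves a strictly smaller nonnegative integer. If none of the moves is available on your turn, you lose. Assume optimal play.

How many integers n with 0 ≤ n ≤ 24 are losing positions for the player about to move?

Compute win/loss labels from the base case upward. A position with no move is L. Any other position is W if it can reach an L in one move, else L.
n=0: no move → L
n=1: no move → L
n=2: can move to 0, which is L ⇒ W
n=3: can move to 0, which is L ⇒ W
n=4: moves to 2(W), 3(W); every one is W ⇒ L
n=5: can move to 0, which is L ⇒ W
n=6: can move to 4, which is L ⇒ W
n=7: can move to 0, which is L ⇒ W
n=8: can move to 4, which is L ⇒ W
n=9: moves to 6(W), 8(W); every one is W ⇒ L
n=10: can move to 9, which is L ⇒ W
n=11: can move to 0, which is L ⇒ W
n=12: can move to 9, which is L ⇒ W
n=13: can move to 0, which is L ⇒ W
n=14: moves to 7(W), 12(W), 13(W); every one is W ⇒ L
n=15: can move to 14, which is L ⇒ W
n=16: can move to 14, which is L ⇒ W
n=17: can move to 0, which is L ⇒ W
n=18: can move to 9, which is L ⇒ W
n=19: can move to 0, which is L ⇒ W
n=20: moves to 10(W), 15(W), 16(W), 18(W), 19(W); every one is W ⇒ L
n=21: can move to 14, which is L ⇒ W
n=22: can move to 20, which is L ⇒ W
n=23: can move to 0, which is L ⇒ W
n=24: can move to 20, which is L ⇒ W
L entries with 0 ≤ n ≤ 24: n = 0, 1, 4, 9, 14, 20; that makes 6.

6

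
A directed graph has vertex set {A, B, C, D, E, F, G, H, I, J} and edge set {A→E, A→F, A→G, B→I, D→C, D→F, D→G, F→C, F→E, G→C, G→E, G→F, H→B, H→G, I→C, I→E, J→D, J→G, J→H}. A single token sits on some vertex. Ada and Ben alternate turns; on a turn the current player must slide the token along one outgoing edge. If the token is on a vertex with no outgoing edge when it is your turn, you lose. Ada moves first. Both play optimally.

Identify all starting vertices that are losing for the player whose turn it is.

Build the W/L table. Terminal = L. A non-terminal position is W if it has a move to some L; otherwise it is L.
Every edge goes from a vertex to one that appears earlier in the order C, E, I, F, G, B, A, H, D, J, so processing vertices in that order labels each vertex after all of its successors.
C: no outgoing edge → L
E: no outgoing edge → L
I: can move to E, which is L ⇒ W
F: can move to E, which is L ⇒ W
G: can move to E, which is L ⇒ W
B: the only move is to I(W), a W ⇒ L
A: can move to E, which is L ⇒ W
H: can move to B, which is L ⇒ W
D: can move to C, which is L ⇒ W
J: moves to D(W), H(W), G(W); every one is W ⇒ L
The losing starting vertices are exactly the entries labelled L in this table (4 of them).

B, C, E, J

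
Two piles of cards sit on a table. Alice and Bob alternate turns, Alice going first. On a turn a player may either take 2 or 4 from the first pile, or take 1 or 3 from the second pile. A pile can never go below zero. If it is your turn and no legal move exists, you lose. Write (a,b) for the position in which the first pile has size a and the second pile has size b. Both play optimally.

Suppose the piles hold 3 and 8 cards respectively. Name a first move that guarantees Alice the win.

Build the W/L table. Terminal = L. A non-terminal position is W if it has a move to some L; otherwise it is L.
No move ever increases a pile, so every position that can arise here has a ≤ 3 and b ≤ 8; it is enough to label the cells with 0 ≤ a ≤ 3 and 0 ≤ b ≤ 8.
Every move lowers a or b (never raises either), so fill the grid row by row in increasing a, and left to right within a row: each cell's successors are then already labelled.
      b=0  b=1  b=2  b=3  b=4  b=5  b=6  b=7  b=8
a=0:    L    W    L    W    L    W    L    W    L
a=1:    L    W    L    W    L    W    L    W    L
a=2:    W    L    W    L    W    L    W    L    W
a=3:    W    L    W    L    W    L    W    L    W
Cells with no legal move (terminal, hence L): (0,0), (1,0).
The remaining L cells, each justified by listing all of its moves:
(0,2): L (sole option (0,1)(W) is W)
(0,4): L (options (0,3)(W), (0,1)(W) are all W)
(0,6): L (options (0,5)(W), (0,3)(W) are all W)
(0,8): L (options (0,7)(W), (0,5)(W) are all W)
(1,2): L (sole option (1,1)(W) is W)
(1,4): L (options (1,3)(W), (1,1)(W) are all W)
(1,6): L (options (1,5)(W), (1,3)(W) are all W)
(1,8): L (options (1,7)(W), (1,5)(W) are all W)
(2,1): L (options (0,1)(W), (2,0)(W) are all W)
(2,3): L (options (0,3)(W), (2,2)(W), (2,0)(W) are all W)
(2,5): L (options (0,5)(W), (2,4)(W), (2,2)(W) are all W)
(2,7): L (options (0,7)(W), (2,6)(W), (2,4)(W) are all W)
(3,1): L (options (1,1)(W), (3,0)(W) are all W)
(3,3): L (options (1,3)(W), (3,2)(W), (3,0)(W) are all W)
(3,5): L (options (1,5)(W), (3,4)(W), (3,2)(W) are all W)
(3,7): L (options (1,7)(W), (3,6)(W), (3,4)(W) are all W)
Every other cell has at least one move into one of the L cells above, so it is W.
From (3,8), the L positions reachable in one move are: (1,8), (3,7), (3,5). Any move reaching one of these is winning.

Move to (1,8).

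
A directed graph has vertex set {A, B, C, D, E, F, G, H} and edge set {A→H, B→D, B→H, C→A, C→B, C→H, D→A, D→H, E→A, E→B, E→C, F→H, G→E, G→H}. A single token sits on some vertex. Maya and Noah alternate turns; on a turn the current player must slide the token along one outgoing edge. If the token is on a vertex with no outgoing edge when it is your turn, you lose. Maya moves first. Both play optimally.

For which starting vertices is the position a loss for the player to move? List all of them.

E, H

Positions with no move are L. A position that does have a move is losing for the player to move precisely when every available move leads to a winning position for the opponent. Fill in the labels:
Every edge goes from a vertex to one that appears earlier in the order H, A, D, B, F, C, E, G, so processing vertices in that order labels each vertex after all of its successors.
H: no outgoing edge → L
A: →H(L), so W
D: →H(L), so W
B: →H(L), so W
F: →H(L), so W
C: →H(L), so W
E: →C(W), B(W), A(W) — all W, so L
G: →E(L), so W
Reading off the rows marked L gives the requested list; there are 2 such vertices.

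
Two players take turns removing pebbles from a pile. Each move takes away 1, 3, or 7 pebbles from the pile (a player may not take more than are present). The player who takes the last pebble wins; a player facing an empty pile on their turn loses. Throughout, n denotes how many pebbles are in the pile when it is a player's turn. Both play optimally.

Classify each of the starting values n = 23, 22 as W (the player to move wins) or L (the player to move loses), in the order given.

Positions with no move are L. A position that does have a move is losing for the player to move precisely when every available move leads to a winning position for the opponent. Fill in the labels:
n=0: no move → L
n=1: reaches L-position 0 → W
n=2: only reaches 1(W), which is W → L
n=3: reaches L-position 2 → W
n=4: only reaches 3(W), 1(W), all W → L
n=5: reaches L-position 4 → W
n=6: only reaches 5(W), 3(W), all W → L
n=7: reaches L-position 6 → W
n=8: only reaches 7(W), 5(W), 1(W), all W → L
n=9: reaches L-position 8 → W
n=10: only reaches 9(W), 7(W), 3(W), all W → L
n=11: reaches L-position 10 → W
n=12: only reaches 11(W), 9(W), 5(W), all W → L
n=13: reaches L-position 12 → W
n=14: only reaches 13(W), 11(W), 7(W), all W → L
n=15: reaches L-position 14 → W
n=16: only reaches 15(W), 13(W), 9(W), all W → L
n=17: reaches L-position 16 → W
n=18: only reaches 17(W), 15(W), 11(W), all W → L
n=19: reaches L-position 18 → W
n=20: only reaches 19(W), 17(W), 13(W), all W → L
n=21: reaches L-position 20 → W
n=22: only reaches 21(W), 19(W), 15(W), all W → L
n=23: reaches L-position 22 → W

23: W, 22: L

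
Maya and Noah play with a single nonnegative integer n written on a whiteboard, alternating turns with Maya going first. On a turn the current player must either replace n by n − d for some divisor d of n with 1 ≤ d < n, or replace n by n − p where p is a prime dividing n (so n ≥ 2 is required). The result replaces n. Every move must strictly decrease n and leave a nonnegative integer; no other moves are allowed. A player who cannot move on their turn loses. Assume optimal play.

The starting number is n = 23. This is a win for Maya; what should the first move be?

Move to 0.

Label each position W (a win for the player to move) or L (a loss). A position with no legal move is L; any other position is W exactly when some move reaches an L, and L when every move reaches a W.
n=0: no move → L
n=1: no move → L
n=2: W (go to 0, an L position)
n=3: W (go to 0, an L position)
n=4: L (options 2(W), 3(W) are all W)
n=5: W (go to 0, an L position)
n=6: W (go to 4, an L position)
n=7: W (go to 0, an L position)
n=8: W (go to 4, an L position)
n=9: L (options 6(W), 8(W) are all W)
n=10: W (go to 9, an L position)
n=11: W (go to 0, an L position)
n=12: W (go to 9, an L position)
n=13: W (go to 0, an L position)
n=14: L (options 7(W), 12(W), 13(W) are all W)
n=15: W (go to 14, an L position)
n=16: W (go to 14, an L position)
n=17: W (go to 0, an L position)
n=18: W (go to 9, an L position)
n=19: W (go to 0, an L position)
n=20: L (options 10(W), 15(W), 16(W), 18(W), 19(W) are all W)
n=21: W (go to 14, an L position)
n=22: W (go to 20, an L position)
n=23: W (go to 0, an L position)
From 23, the L positions reachable in one move are: 0.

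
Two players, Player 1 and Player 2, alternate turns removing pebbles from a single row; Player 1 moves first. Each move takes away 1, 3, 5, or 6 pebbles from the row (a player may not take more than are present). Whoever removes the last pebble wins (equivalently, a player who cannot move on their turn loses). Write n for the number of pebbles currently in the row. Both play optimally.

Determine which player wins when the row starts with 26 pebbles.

Classify positions by backward induction: terminal positions (no move available) are L. From any other position, the mover wins iff some move reaches an L.
n=0: no move → L
n=1: can move to 0, which is L ⇒ W
n=2: the only move is to 1(W), a W ⇒ L
n=3: can move to 2, which is L ⇒ W
n=4: moves to 3(W), 1(W); every one is W ⇒ L
n=5: can move to 4, which is L ⇒ W
n=6: can move to 0, which is L ⇒ W
n=7: can move to 4, which is L ⇒ W
n=8: can move to 2, which is L ⇒ W
n=9: can move to 4, which is L ⇒ W
n=10: can move to 4, which is L ⇒ W
n=11: moves to 10(W), 8(W), 6(W), 5(W); every one is W ⇒ L
n=12: can move to 11, which is L ⇒ W
n=13: moves to 12(W), 10(W), 8(W), 7(W); every one is W ⇒ L
n=14: can move to 13, which is L ⇒ W
n=15: moves to 14(W), 12(W), 10(W), 9(W); every one is W ⇒ L
n=16: can move to 15, which is L ⇒ W
n=17: can move to 11, which is L ⇒ W
n=18: can move to 15, which is L ⇒ W
n=19: can move to 13, which is L ⇒ W
n=20: can move to 15, which is L ⇒ W
n=21: can move to 15, which is L ⇒ W
n=22: moves to 21(W), 19(W), 17(W), 16(W); every one is W ⇒ L
n=23: can move to 22, which is L ⇒ W
n=24: moves to 23(W), 21(W), 19(W), 18(W); every one is W ⇒ L
n=25: can move to 24, which is L ⇒ W
n=26: moves to 25(W), 23(W), 21(W), 20(W); every one is W ⇒ L
Every move from 26 reaches a W position, so the mover loses.

Player 2 wins.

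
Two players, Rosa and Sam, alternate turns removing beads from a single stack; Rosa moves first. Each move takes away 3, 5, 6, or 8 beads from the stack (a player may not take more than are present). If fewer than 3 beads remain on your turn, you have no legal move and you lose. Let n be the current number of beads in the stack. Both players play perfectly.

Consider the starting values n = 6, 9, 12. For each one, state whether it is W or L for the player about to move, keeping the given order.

Build the W/L table. Terminal = L. A non-terminal position is W if it has a move to some L; otherwise it is L.
n=0: no move → L
n=1: no move → L
n=2: no move → L
n=3: reaches L-position 0 → W
n=4: reaches L-position 1 → W
n=5: reaches L-position 2 → W
n=6: reaches L-position 1 → W
n=7: reaches L-position 2 → W
n=8: reaches L-position 2 → W
n=9: reaches L-position 1 → W
n=10: reaches L-position 2 → W
n=11: only reaches 8(W), 6(W), 5(W), 3(W), all W → L
n=12: only reaches 9(W), 7(W), 6(W), 4(W), all W → L

6: W, 9: W, 12: L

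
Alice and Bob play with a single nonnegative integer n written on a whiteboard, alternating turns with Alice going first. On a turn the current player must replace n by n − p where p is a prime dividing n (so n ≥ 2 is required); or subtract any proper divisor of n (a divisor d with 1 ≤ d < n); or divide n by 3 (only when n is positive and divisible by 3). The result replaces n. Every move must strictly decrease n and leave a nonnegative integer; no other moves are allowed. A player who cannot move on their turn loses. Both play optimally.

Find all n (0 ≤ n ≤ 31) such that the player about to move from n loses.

Label each position W (a win for the player to move) or L (a loss). A position with no legal move is L; any other position is W exactly when some move reaches an L, and L when every move reaches a W.
n=0: no move → L
n=1: no move → L
n=2: W (go to 0, an L position)
n=3: W (go to 0, an L position)
n=4: L (options 2(W), 3(W) are all W)
n=5: W (go to 0, an L position)
n=6: W (go to 4, an L position)
n=7: W (go to 0, an L position)
n=8: W (go to 4, an L position)
n=9: L (options 3(W), 6(W), 8(W) are all W)
n=10: W (go to 9, an L position)
n=11: W (go to 0, an L position)
n=12: W (go to 4, an L position)
n=13: W (go to 0, an L position)
n=14: L (options 7(W), 12(W), 13(W) are all W)
n=15: W (go to 14, an L position)
n=16: W (go to 14, an L position)
n=17: W (go to 0, an L position)
n=18: W (go to 9, an L position)
n=19: W (go to 0, an L position)
n=20: L (options 10(W), 15(W), 16(W), 18(W), 19(W) are all W)
n=21: W (go to 14, an L position)
n=22: W (go to 20, an L position)
n=23: W (go to 0, an L position)
n=24: W (go to 20, an L position)
n=25: W (go to 20, an L position)
n=26: L (options 13(W), 24(W), 25(W) are all W)
n=27: W (go to 9, an L position)
n=28: W (go to 14, an L position)
n=29: W (go to 0, an L position)
n=30: W (go to 20, an L position)
n=31: W (go to 0, an L position)
Reading off the rows marked L gives the requested list; there are 7 such values of n.

0, 1, 4, 9, 14, 20, 26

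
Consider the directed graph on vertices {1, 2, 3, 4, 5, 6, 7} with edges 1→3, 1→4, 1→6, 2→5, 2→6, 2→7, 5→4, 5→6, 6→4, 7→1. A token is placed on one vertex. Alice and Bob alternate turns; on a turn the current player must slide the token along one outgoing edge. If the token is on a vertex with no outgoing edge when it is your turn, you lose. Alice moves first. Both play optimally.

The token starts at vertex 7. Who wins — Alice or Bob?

Bob wins.

Positions with no move are L. A position that does have a move is losing for the player to move precisely when every available move leads to a winning position for the opponent. Fill in the labels:
Every edge goes from a vertex to one that appears earlier in the order 3, 4, 6, 1, 7, 5, 2, so processing vertices in that order labels each vertex after all of its successors.
3: no outgoing edge → L
4: no outgoing edge → L
6: W (go to 4, an L position)
1: W (go to 4, an L position)
7: L (sole option 1(W) is W)
5: W (go to 4, an L position)
2: W (go to 7, an L position)
Every move from 7 reaches a W position, so the mover loses.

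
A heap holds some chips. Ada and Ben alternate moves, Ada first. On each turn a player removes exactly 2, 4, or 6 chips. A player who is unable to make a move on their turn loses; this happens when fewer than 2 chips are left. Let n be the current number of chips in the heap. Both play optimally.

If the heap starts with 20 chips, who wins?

Ada wins.

Positions with no move are L. A position that does have a move is losing for the player to move precisely when every available move leads to a winning position for the opponent. Fill in the labels:
n=0: no move → L
n=1: no move → L
n=2: →0(L), so W
n=3: →1(L), so W
n=4: →0(L), so W
n=5: →1(L), so W
n=6: →0(L), so W
n=7: →1(L), so W
n=8: →6(W), 4(W), 2(W) — all W, so L
n=9: →7(W), 5(W), 3(W) — all W, so L
n=10: →8(L), so W
n=11: →9(L), so W
n=12: →8(L), so W
n=13: →9(L), so W
n=14: →8(L), so W
n=15: →9(L), so W
n=16: →14(W), 12(W), 10(W) — all W, so L
n=17: →15(W), 13(W), 11(W) — all W, so L
n=18: →16(L), so W
n=19: →17(L), so W
n=20: →16(L), so W
The starting position 20 is W: Ada should remove 4, leaving 16, handing over an L position.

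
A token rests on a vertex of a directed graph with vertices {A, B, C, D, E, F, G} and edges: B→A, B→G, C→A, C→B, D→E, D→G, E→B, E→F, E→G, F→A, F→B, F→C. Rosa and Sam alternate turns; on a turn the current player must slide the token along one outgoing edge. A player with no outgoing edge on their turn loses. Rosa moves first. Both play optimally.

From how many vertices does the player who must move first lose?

Use the standard recursion: the mover loses at a terminal position; elsewhere, the mover wins exactly when some move hands the opponent an L position.
Every edge goes from a vertex to one that appears earlier in the order A, G, B, C, F, E, D, so processing vertices in that order labels each vertex after all of its successors.
A: no outgoing edge → L
G: no outgoing edge → L
B: W (go to G, an L position)
C: W (go to A, an L position)
F: W (go to A, an L position)
E: W (go to G, an L position)
D: W (go to G, an L position)
The L vertices are A, G; that is 2 in all.

2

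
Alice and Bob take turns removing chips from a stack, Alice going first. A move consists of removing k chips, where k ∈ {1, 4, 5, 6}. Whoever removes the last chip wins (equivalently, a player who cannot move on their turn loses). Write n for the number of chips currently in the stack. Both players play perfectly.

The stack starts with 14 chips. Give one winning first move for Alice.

Classify positions by backward induction: terminal positions (no move available) are L. From any other position, the mover wins iff some move reaches an L.
n=0: no move → L
n=1: can move to 0, which is L ⇒ W
n=2: the only move is to 1(W), a W ⇒ L
n=3: can move to 2, which is L ⇒ W
n=4: can move to 0, which is L ⇒ W
n=5: can move to 0, which is L ⇒ W
n=6: can move to 2, which is L ⇒ W
n=7: can move to 2, which is L ⇒ W
n=8: can move to 2, which is L ⇒ W
n=9: moves to 8(W), 5(W), 4(W), 3(W); every one is W ⇒ L
n=10: can move to 9, which is L ⇒ W
n=11: moves to 10(W), 7(W), 6(W), 5(W); every one is W ⇒ L
n=12: can move to 11, which is L ⇒ W
n=13: can move to 9, which is L ⇒ W
n=14: can move to 9, which is L ⇒ W
From 14, the L positions reachable in one move are: 9.

Remove 5, leaving 9.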